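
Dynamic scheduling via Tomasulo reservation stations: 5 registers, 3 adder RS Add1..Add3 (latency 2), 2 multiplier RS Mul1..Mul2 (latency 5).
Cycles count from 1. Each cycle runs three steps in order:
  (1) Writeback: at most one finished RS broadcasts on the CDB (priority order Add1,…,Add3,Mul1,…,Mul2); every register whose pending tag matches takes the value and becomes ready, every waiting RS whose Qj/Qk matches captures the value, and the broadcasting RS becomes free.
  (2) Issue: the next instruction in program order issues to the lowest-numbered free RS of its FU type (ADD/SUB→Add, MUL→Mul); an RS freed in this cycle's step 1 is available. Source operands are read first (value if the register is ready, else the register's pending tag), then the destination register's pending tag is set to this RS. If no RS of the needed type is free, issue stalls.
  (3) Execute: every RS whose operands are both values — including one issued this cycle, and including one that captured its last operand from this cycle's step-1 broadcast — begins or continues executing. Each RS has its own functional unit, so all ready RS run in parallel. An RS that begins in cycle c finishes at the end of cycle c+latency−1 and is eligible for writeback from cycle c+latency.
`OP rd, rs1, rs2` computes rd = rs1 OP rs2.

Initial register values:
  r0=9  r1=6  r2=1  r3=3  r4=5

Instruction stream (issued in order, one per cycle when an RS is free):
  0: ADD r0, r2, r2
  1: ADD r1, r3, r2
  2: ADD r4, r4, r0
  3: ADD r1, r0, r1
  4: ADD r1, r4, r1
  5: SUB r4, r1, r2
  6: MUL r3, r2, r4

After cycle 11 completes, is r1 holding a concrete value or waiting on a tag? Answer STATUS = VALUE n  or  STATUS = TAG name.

c1: issue ADD r0<-Add1 | r0:Add1,r1:6,r2:1,r3:3,r4:5
c2: issue ADD r1<-Add2 | r0:Add1,r1:Add2,r2:1,r3:3,r4:5
c3: CDB Add1=2; issue ADD r4<-Add1 | r0:2,r1:Add2,r2:1,r3:3,r4:Add1
c4: CDB Add2=4; issue ADD r1<-Add2 | r0:2,r1:Add2,r2:1,r3:3,r4:Add1
c5: CDB Add1=7; issue ADD r1<-Add1 | r0:2,r1:Add1,r2:1,r3:3,r4:7
c6: CDB Add2=6; issue SUB r4<-Add2 | r0:2,r1:Add1,r2:1,r3:3,r4:Add2
c7: issue MUL r3<-Mul1 | r0:2,r1:Add1,r2:1,r3:Mul1,r4:Add2
c8: CDB Add1=13 | r0:2,r1:13,r2:1,r3:Mul1,r4:Add2
c9: - | r0:2,r1:13,r2:1,r3:Mul1,r4:Add2
c10: CDB Add2=12 | r0:2,r1:13,r2:1,r3:Mul1,r4:12
c11: - | r0:2,r1:13,r2:1,r3:Mul1,r4:12

STATUS = VALUE 13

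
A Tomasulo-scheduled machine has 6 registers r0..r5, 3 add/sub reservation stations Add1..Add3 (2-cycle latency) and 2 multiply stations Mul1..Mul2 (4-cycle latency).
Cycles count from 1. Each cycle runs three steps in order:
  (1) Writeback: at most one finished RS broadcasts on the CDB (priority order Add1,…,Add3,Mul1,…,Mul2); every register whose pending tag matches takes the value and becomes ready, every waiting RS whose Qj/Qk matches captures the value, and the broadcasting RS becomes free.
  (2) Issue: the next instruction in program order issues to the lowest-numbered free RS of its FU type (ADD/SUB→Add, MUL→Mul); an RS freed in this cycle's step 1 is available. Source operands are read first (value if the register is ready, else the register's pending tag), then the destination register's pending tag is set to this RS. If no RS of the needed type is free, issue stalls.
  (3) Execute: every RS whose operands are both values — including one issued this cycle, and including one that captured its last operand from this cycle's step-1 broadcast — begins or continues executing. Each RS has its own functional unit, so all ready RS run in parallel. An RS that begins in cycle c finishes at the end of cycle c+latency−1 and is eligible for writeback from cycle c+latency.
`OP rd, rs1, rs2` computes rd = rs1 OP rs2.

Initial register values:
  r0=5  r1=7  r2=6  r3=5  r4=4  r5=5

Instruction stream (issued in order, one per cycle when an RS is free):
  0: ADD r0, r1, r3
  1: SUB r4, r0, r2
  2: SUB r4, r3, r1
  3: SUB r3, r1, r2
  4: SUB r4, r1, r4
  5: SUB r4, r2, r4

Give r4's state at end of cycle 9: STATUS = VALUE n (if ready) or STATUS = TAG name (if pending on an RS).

STATUS = VALUE -3

  c1: issue ADD r0<-Add1  regs: r0:Add1,r1:7,r2:6,r3:5,r4:4,r5:5
  c2: issue SUB r4<-Add2  regs: r0:Add1,r1:7,r2:6,r3:5,r4:Add2,r5:5
  c3: CDB Add1=12; issue SUB r4<-Add1  regs: r0:12,r1:7,r2:6,r3:5,r4:Add1,r5:5
  c4: issue SUB r3<-Add3  regs: r0:12,r1:7,r2:6,r3:Add3,r4:Add1,r5:5
  c5: CDB Add1=-2; issue SUB r4<-Add1  regs: r0:12,r1:7,r2:6,r3:Add3,r4:Add1,r5:5
  c6: CDB Add2=6; issue SUB r4<-Add2  regs: r0:12,r1:7,r2:6,r3:Add3,r4:Add2,r5:5
  c7: CDB Add1=9  regs: r0:12,r1:7,r2:6,r3:Add3,r4:Add2,r5:5
  c8: CDB Add3=1  regs: r0:12,r1:7,r2:6,r3:1,r4:Add2,r5:5
  c9: CDB Add2=-3  regs: r0:12,r1:7,r2:6,r3:1,r4:-3,r5:5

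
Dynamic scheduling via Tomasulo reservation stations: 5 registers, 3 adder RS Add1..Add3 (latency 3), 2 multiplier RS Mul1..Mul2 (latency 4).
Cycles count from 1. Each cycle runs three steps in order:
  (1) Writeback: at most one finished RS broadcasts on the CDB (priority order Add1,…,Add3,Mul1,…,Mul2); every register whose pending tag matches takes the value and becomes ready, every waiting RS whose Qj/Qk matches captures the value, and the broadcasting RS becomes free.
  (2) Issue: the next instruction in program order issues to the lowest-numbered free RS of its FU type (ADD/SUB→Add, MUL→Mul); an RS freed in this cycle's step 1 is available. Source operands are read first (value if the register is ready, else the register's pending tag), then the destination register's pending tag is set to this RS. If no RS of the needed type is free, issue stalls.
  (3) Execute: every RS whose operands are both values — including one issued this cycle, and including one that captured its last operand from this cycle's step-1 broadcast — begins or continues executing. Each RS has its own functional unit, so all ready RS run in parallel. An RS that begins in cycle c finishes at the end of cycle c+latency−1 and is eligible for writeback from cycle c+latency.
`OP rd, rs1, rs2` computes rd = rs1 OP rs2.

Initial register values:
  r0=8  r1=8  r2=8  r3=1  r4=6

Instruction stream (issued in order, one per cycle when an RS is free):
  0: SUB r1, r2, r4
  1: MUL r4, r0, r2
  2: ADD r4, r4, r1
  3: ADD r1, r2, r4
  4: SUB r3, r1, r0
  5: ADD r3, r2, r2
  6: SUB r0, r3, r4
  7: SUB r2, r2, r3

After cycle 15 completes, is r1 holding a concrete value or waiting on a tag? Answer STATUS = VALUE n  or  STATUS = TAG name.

STATUS = VALUE 74

  c1: issue SUB r1<-Add1  regs: r0:8,r1:Add1,r2:8,r3:1,r4:6
  c2: issue MUL r4<-Mul1  regs: r0:8,r1:Add1,r2:8,r3:1,r4:Mul1
  c3: issue ADD r4<-Add2  regs: r0:8,r1:Add1,r2:8,r3:1,r4:Add2
  c4: CDB Add1=2; issue ADD r1<-Add1  regs: r0:8,r1:Add1,r2:8,r3:1,r4:Add2
  c5: issue SUB r3<-Add3  regs: r0:8,r1:Add1,r2:8,r3:Add3,r4:Add2
  c6: CDB Mul1=64; stall  regs: r0:8,r1:Add1,r2:8,r3:Add3,r4:Add2
  c7: stall  regs: r0:8,r1:Add1,r2:8,r3:Add3,r4:Add2
  c8: stall  regs: r0:8,r1:Add1,r2:8,r3:Add3,r4:Add2
  c9: CDB Add2=66; issue ADD r3<-Add2  regs: r0:8,r1:Add1,r2:8,r3:Add2,r4:66
  c10: stall  regs: r0:8,r1:Add1,r2:8,r3:Add2,r4:66
  c11: stall  regs: r0:8,r1:Add1,r2:8,r3:Add2,r4:66
  c12: CDB Add1=74; issue SUB r0<-Add1  regs: r0:Add1,r1:74,r2:8,r3:Add2,r4:66
  c13: CDB Add2=16; issue SUB r2<-Add2  regs: r0:Add1,r1:74,r2:Add2,r3:16,r4:66
  c14: -  regs: r0:Add1,r1:74,r2:Add2,r3:16,r4:66
  c15: CDB Add3=66  regs: r0:Add1,r1:74,r2:Add2,r3:16,r4:66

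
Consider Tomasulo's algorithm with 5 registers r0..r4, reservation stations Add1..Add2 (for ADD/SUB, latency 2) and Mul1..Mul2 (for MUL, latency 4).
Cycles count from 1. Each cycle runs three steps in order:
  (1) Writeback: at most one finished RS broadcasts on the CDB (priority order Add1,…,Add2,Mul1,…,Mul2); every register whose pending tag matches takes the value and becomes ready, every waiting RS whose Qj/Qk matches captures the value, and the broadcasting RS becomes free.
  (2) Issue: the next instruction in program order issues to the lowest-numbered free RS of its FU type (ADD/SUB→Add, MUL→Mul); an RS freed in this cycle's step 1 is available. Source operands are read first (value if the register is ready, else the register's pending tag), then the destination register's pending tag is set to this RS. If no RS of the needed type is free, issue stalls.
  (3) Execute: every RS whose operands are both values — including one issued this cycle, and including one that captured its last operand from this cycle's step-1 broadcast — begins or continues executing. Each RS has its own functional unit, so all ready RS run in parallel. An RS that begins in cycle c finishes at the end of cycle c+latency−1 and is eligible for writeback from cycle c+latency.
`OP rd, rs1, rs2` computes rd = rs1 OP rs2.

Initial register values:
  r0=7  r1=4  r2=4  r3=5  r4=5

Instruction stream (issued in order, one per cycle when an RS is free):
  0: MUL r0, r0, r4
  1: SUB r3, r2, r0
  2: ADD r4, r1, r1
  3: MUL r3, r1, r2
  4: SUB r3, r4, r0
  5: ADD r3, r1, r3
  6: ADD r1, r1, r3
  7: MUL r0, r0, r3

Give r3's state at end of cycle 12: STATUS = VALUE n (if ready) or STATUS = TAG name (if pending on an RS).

c1: issue MUL r0<-Mul1 | r0:Mul1,r1:4,r2:4,r3:5,r4:5
c2: issue SUB r3<-Add1 | r0:Mul1,r1:4,r2:4,r3:Add1,r4:5
c3: issue ADD r4<-Add2 | r0:Mul1,r1:4,r2:4,r3:Add1,r4:Add2
c4: issue MUL r3<-Mul2 | r0:Mul1,r1:4,r2:4,r3:Mul2,r4:Add2
c5: CDB Add2=8; issue SUB r3<-Add2 | r0:Mul1,r1:4,r2:4,r3:Add2,r4:8
c6: CDB Mul1=35; stall | r0:35,r1:4,r2:4,r3:Add2,r4:8
c7: stall | r0:35,r1:4,r2:4,r3:Add2,r4:8
c8: CDB Add1=-31; issue ADD r3<-Add1 | r0:35,r1:4,r2:4,r3:Add1,r4:8
c9: CDB Add2=-27; issue ADD r1<-Add2 | r0:35,r1:Add2,r2:4,r3:Add1,r4:8
c10: CDB Mul2=16; issue MUL r0<-Mul1 | r0:Mul1,r1:Add2,r2:4,r3:Add1,r4:8
c11: CDB Add1=-23 | r0:Mul1,r1:Add2,r2:4,r3:-23,r4:8
c12: - | r0:Mul1,r1:Add2,r2:4,r3:-23,r4:8

STATUS = VALUE -23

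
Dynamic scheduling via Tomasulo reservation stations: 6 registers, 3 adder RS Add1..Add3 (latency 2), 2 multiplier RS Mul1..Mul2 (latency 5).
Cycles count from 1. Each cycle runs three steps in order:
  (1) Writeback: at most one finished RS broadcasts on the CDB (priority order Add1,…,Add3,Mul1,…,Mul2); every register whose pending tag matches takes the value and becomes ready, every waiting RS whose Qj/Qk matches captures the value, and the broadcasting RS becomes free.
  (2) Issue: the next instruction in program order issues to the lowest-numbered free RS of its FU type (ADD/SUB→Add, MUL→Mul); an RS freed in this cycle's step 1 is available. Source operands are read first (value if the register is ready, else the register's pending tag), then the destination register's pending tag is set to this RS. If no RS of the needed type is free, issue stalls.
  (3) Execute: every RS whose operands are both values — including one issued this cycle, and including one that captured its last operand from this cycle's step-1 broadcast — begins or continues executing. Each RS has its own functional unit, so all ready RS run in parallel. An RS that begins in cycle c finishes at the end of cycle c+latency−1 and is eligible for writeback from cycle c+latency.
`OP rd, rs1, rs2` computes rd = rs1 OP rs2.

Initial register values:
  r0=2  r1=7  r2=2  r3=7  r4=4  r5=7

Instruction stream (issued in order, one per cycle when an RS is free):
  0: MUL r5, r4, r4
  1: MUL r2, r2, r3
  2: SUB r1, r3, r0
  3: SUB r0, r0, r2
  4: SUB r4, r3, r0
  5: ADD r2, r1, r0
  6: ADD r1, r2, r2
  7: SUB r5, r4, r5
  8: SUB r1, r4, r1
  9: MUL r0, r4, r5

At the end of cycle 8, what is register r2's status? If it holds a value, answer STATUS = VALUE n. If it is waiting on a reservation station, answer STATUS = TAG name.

STATUS = TAG Add3

c1: issue MUL r5<-Mul1 | r0:2,r1:7,r2:2,r3:7,r4:4,r5:Mul1
c2: issue MUL r2<-Mul2 | r0:2,r1:7,r2:Mul2,r3:7,r4:4,r5:Mul1
c3: issue SUB r1<-Add1 | r0:2,r1:Add1,r2:Mul2,r3:7,r4:4,r5:Mul1
c4: issue SUB r0<-Add2 | r0:Add2,r1:Add1,r2:Mul2,r3:7,r4:4,r5:Mul1
c5: CDB Add1=5; issue SUB r4<-Add1 | r0:Add2,r1:5,r2:Mul2,r3:7,r4:Add1,r5:Mul1
c6: CDB Mul1=16; issue ADD r2<-Add3 | r0:Add2,r1:5,r2:Add3,r3:7,r4:Add1,r5:16
c7: CDB Mul2=14; stall | r0:Add2,r1:5,r2:Add3,r3:7,r4:Add1,r5:16
c8: stall | r0:Add2,r1:5,r2:Add3,r3:7,r4:Add1,r5:16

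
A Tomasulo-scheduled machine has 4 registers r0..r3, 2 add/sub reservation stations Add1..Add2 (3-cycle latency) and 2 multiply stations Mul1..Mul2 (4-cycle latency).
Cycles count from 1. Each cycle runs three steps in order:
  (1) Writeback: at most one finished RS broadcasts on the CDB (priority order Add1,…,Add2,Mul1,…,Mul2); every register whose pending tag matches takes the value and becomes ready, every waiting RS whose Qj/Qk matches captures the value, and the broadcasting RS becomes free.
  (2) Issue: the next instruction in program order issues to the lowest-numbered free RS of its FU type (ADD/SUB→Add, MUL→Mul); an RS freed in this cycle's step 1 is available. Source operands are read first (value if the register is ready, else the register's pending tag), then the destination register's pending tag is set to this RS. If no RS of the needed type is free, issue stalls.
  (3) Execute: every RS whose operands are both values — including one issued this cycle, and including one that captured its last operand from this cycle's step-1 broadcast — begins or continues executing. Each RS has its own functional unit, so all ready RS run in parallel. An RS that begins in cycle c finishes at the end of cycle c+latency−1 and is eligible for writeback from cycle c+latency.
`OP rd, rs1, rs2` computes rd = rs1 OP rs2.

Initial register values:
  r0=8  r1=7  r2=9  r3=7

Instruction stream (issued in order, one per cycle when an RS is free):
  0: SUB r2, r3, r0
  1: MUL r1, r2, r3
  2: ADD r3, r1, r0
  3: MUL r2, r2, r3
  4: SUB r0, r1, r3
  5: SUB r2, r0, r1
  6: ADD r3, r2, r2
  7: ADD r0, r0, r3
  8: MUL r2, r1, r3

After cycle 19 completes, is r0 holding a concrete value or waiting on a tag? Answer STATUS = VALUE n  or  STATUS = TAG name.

  c1: issue SUB r2<-Add1  regs: r0:8,r1:7,r2:Add1,r3:7
  c2: issue MUL r1<-Mul1  regs: r0:8,r1:Mul1,r2:Add1,r3:7
  c3: issue ADD r3<-Add2  regs: r0:8,r1:Mul1,r2:Add1,r3:Add2
  c4: CDB Add1=-1; issue MUL r2<-Mul2  regs: r0:8,r1:Mul1,r2:Mul2,r3:Add2
  c5: issue SUB r0<-Add1  regs: r0:Add1,r1:Mul1,r2:Mul2,r3:Add2
  c6: stall  regs: r0:Add1,r1:Mul1,r2:Mul2,r3:Add2
  c7: stall  regs: r0:Add1,r1:Mul1,r2:Mul2,r3:Add2
  c8: CDB Mul1=-7; stall  regs: r0:Add1,r1:-7,r2:Mul2,r3:Add2
  c9: stall  regs: r0:Add1,r1:-7,r2:Mul2,r3:Add2
  c10: stall  regs: r0:Add1,r1:-7,r2:Mul2,r3:Add2
  c11: CDB Add2=1; issue SUB r2<-Add2  regs: r0:Add1,r1:-7,r2:Add2,r3:1
  c12: stall  regs: r0:Add1,r1:-7,r2:Add2,r3:1
  c13: stall  regs: r0:Add1,r1:-7,r2:Add2,r3:1
  c14: CDB Add1=-8; issue ADD r3<-Add1  regs: r0:-8,r1:-7,r2:Add2,r3:Add1
  c15: CDB Mul2=-1; stall  regs: r0:-8,r1:-7,r2:Add2,r3:Add1
  c16: stall  regs: r0:-8,r1:-7,r2:Add2,r3:Add1
  c17: CDB Add2=-1; issue ADD r0<-Add2  regs: r0:Add2,r1:-7,r2:-1,r3:Add1
  c18: issue MUL r2<-Mul1  regs: r0:Add2,r1:-7,r2:Mul1,r3:Add1
  c19: -  regs: r0:Add2,r1:-7,r2:Mul1,r3:Add1

STATUS = TAG Add2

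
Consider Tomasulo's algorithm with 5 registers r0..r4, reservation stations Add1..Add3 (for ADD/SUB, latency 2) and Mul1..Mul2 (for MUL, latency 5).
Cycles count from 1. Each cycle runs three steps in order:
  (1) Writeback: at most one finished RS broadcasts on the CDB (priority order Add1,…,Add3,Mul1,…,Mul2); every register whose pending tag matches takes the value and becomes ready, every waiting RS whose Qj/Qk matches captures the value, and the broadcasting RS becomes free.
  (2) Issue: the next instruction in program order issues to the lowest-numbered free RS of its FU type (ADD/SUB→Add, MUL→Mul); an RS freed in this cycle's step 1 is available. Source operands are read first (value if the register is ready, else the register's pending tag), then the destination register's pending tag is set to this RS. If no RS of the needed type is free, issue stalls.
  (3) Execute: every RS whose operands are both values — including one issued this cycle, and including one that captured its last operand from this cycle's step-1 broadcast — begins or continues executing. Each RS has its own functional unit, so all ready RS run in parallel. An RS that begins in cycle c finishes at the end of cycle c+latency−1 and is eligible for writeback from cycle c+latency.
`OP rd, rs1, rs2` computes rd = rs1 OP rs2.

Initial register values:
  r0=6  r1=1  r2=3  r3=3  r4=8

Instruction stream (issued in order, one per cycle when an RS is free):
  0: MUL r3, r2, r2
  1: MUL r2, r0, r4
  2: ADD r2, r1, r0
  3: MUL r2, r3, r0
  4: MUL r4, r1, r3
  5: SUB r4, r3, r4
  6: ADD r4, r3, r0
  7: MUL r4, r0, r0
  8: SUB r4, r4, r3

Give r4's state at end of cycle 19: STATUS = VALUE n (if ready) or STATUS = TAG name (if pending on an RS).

c1: issue MUL r3<-Mul1 | r0:6,r1:1,r2:3,r3:Mul1,r4:8
c2: issue MUL r2<-Mul2 | r0:6,r1:1,r2:Mul2,r3:Mul1,r4:8
c3: issue ADD r2<-Add1 | r0:6,r1:1,r2:Add1,r3:Mul1,r4:8
c4: stall | r0:6,r1:1,r2:Add1,r3:Mul1,r4:8
c5: CDB Add1=7; stall | r0:6,r1:1,r2:7,r3:Mul1,r4:8
c6: CDB Mul1=9; issue MUL r2<-Mul1 | r0:6,r1:1,r2:Mul1,r3:9,r4:8
c7: CDB Mul2=48; issue MUL r4<-Mul2 | r0:6,r1:1,r2:Mul1,r3:9,r4:Mul2
c8: issue SUB r4<-Add1 | r0:6,r1:1,r2:Mul1,r3:9,r4:Add1
c9: issue ADD r4<-Add2 | r0:6,r1:1,r2:Mul1,r3:9,r4:Add2
c10: stall | r0:6,r1:1,r2:Mul1,r3:9,r4:Add2
c11: CDB Add2=15; stall | r0:6,r1:1,r2:Mul1,r3:9,r4:15
c12: CDB Mul1=54; issue MUL r4<-Mul1 | r0:6,r1:1,r2:54,r3:9,r4:Mul1
c13: CDB Mul2=9; issue SUB r4<-Add2 | r0:6,r1:1,r2:54,r3:9,r4:Add2
c14: - | r0:6,r1:1,r2:54,r3:9,r4:Add2
c15: CDB Add1=0 | r0:6,r1:1,r2:54,r3:9,r4:Add2
c16: - | r0:6,r1:1,r2:54,r3:9,r4:Add2
c17: CDB Mul1=36 | r0:6,r1:1,r2:54,r3:9,r4:Add2
c18: - | r0:6,r1:1,r2:54,r3:9,r4:Add2
c19: CDB Add2=27 | r0:6,r1:1,r2:54,r3:9,r4:27

STATUS = VALUE 27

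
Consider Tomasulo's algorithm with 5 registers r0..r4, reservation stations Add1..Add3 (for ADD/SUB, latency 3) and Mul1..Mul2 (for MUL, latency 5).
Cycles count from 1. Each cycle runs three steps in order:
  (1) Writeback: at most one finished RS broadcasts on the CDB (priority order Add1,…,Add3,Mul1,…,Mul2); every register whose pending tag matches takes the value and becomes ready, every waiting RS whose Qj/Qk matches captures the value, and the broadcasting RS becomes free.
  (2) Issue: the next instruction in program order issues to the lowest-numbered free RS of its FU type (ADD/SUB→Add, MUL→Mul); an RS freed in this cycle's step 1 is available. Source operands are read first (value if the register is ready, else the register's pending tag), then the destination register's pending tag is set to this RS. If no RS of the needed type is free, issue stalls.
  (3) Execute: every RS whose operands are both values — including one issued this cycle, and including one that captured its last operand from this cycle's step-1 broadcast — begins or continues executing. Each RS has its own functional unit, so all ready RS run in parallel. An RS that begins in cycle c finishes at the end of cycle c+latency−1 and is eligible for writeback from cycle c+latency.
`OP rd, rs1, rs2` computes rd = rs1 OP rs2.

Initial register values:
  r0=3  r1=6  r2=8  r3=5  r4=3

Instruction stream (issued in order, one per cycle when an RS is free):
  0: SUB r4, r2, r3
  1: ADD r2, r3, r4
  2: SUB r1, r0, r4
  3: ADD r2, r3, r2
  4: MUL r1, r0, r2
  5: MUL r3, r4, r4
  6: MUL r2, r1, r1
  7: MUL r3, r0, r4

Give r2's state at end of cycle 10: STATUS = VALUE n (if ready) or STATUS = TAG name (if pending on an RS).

c1: issue SUB r4<-Add1 | r0:3,r1:6,r2:8,r3:5,r4:Add1
c2: issue ADD r2<-Add2 | r0:3,r1:6,r2:Add2,r3:5,r4:Add1
c3: issue SUB r1<-Add3 | r0:3,r1:Add3,r2:Add2,r3:5,r4:Add1
c4: CDB Add1=3; issue ADD r2<-Add1 | r0:3,r1:Add3,r2:Add1,r3:5,r4:3
c5: issue MUL r1<-Mul1 | r0:3,r1:Mul1,r2:Add1,r3:5,r4:3
c6: issue MUL r3<-Mul2 | r0:3,r1:Mul1,r2:Add1,r3:Mul2,r4:3
c7: CDB Add2=8; stall | r0:3,r1:Mul1,r2:Add1,r3:Mul2,r4:3
c8: CDB Add3=0; stall | r0:3,r1:Mul1,r2:Add1,r3:Mul2,r4:3
c9: stall | r0:3,r1:Mul1,r2:Add1,r3:Mul2,r4:3
c10: CDB Add1=13; stall | r0:3,r1:Mul1,r2:13,r3:Mul2,r4:3

STATUS = VALUE 13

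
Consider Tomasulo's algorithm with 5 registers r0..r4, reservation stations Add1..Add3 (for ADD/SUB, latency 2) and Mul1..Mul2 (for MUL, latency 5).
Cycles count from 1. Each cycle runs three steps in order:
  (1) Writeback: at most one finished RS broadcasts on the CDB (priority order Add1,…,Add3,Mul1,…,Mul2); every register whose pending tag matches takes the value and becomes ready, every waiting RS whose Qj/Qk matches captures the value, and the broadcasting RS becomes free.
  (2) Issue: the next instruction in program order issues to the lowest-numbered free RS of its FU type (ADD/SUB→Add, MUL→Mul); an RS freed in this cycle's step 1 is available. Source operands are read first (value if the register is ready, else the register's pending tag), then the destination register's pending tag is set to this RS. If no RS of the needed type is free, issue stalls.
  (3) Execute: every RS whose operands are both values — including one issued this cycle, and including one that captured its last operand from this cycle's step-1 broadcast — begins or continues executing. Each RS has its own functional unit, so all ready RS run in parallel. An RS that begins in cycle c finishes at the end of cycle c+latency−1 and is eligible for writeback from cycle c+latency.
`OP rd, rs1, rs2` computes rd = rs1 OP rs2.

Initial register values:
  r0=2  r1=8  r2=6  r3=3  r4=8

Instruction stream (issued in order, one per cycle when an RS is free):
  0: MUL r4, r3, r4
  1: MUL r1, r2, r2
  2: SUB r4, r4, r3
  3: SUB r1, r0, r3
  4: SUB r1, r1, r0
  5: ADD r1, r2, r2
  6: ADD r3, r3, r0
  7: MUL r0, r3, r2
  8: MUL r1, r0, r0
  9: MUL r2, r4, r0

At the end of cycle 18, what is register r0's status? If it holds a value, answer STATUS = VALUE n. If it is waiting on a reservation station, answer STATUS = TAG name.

STATUS = VALUE 30

cycle 1: issue MUL r4<-Mul1 // r0:2,r1:8,r2:6,r3:3,r4:Mul1
cycle 2: issue MUL r1<-Mul2 // r0:2,r1:Mul2,r2:6,r3:3,r4:Mul1
cycle 3: issue SUB r4<-Add1 // r0:2,r1:Mul2,r2:6,r3:3,r4:Add1
cycle 4: issue SUB r1<-Add2 // r0:2,r1:Add2,r2:6,r3:3,r4:Add1
cycle 5: issue SUB r1<-Add3 // r0:2,r1:Add3,r2:6,r3:3,r4:Add1
cycle 6: CDB Add2=-1; issue ADD r1<-Add2 // r0:2,r1:Add2,r2:6,r3:3,r4:Add1
cycle 7: CDB Mul1=24; stall // r0:2,r1:Add2,r2:6,r3:3,r4:Add1
cycle 8: CDB Add2=12; issue ADD r3<-Add2 // r0:2,r1:12,r2:6,r3:Add2,r4:Add1
cycle 9: CDB Add1=21; issue MUL r0<-Mul1 // r0:Mul1,r1:12,r2:6,r3:Add2,r4:21
cycle 10: CDB Add2=5; stall // r0:Mul1,r1:12,r2:6,r3:5,r4:21
cycle 11: CDB Add3=-3; stall // r0:Mul1,r1:12,r2:6,r3:5,r4:21
cycle 12: CDB Mul2=36; issue MUL r1<-Mul2 // r0:Mul1,r1:Mul2,r2:6,r3:5,r4:21
cycle 13: stall // r0:Mul1,r1:Mul2,r2:6,r3:5,r4:21
cycle 14: stall // r0:Mul1,r1:Mul2,r2:6,r3:5,r4:21
cycle 15: CDB Mul1=30; issue MUL r2<-Mul1 // r0:30,r1:Mul2,r2:Mul1,r3:5,r4:21
cycle 16: - // r0:30,r1:Mul2,r2:Mul1,r3:5,r4:21
cycle 17: - // r0:30,r1:Mul2,r2:Mul1,r3:5,r4:21
cycle 18: - // r0:30,r1:Mul2,r2:Mul1,r3:5,r4:21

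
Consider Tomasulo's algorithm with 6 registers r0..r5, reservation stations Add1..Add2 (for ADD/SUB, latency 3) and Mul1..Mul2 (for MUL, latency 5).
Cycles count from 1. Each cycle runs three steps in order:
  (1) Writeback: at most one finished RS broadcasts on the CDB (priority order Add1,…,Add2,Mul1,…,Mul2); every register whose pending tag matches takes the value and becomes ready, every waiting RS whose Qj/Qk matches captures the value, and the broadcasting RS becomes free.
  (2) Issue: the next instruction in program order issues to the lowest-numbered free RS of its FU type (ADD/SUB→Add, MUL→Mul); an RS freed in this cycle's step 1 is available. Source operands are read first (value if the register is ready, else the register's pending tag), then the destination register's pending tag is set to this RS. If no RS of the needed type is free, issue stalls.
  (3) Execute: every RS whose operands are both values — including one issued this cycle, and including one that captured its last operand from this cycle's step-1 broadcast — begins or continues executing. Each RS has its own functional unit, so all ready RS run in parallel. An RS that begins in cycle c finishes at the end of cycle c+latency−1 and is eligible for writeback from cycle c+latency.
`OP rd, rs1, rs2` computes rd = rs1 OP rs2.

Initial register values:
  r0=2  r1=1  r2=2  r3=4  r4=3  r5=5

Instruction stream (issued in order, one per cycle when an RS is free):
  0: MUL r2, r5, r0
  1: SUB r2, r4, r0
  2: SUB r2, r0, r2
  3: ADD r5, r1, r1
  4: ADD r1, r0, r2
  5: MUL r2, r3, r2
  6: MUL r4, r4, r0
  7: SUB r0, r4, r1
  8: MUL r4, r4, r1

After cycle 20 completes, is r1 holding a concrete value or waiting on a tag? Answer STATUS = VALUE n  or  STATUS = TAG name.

cycle 1: issue MUL r2<-Mul1 // r0:2,r1:1,r2:Mul1,r3:4,r4:3,r5:5
cycle 2: issue SUB r2<-Add1 // r0:2,r1:1,r2:Add1,r3:4,r4:3,r5:5
cycle 3: issue SUB r2<-Add2 // r0:2,r1:1,r2:Add2,r3:4,r4:3,r5:5
cycle 4: stall // r0:2,r1:1,r2:Add2,r3:4,r4:3,r5:5
cycle 5: CDB Add1=1; issue ADD r5<-Add1 // r0:2,r1:1,r2:Add2,r3:4,r4:3,r5:Add1
cycle 6: CDB Mul1=10; stall // r0:2,r1:1,r2:Add2,r3:4,r4:3,r5:Add1
cycle 7: stall // r0:2,r1:1,r2:Add2,r3:4,r4:3,r5:Add1
cycle 8: CDB Add1=2; issue ADD r1<-Add1 // r0:2,r1:Add1,r2:Add2,r3:4,r4:3,r5:2
cycle 9: CDB Add2=1; issue MUL r2<-Mul1 // r0:2,r1:Add1,r2:Mul1,r3:4,r4:3,r5:2
cycle 10: issue MUL r4<-Mul2 // r0:2,r1:Add1,r2:Mul1,r3:4,r4:Mul2,r5:2
cycle 11: issue SUB r0<-Add2 // r0:Add2,r1:Add1,r2:Mul1,r3:4,r4:Mul2,r5:2
cycle 12: CDB Add1=3; stall // r0:Add2,r1:3,r2:Mul1,r3:4,r4:Mul2,r5:2
cycle 13: stall // r0:Add2,r1:3,r2:Mul1,r3:4,r4:Mul2,r5:2
cycle 14: CDB Mul1=4; issue MUL r4<-Mul1 // r0:Add2,r1:3,r2:4,r3:4,r4:Mul1,r5:2
cycle 15: CDB Mul2=6 // r0:Add2,r1:3,r2:4,r3:4,r4:Mul1,r5:2
cycle 16: - // r0:Add2,r1:3,r2:4,r3:4,r4:Mul1,r5:2
cycle 17: - // r0:Add2,r1:3,r2:4,r3:4,r4:Mul1,r5:2
cycle 18: CDB Add2=3 // r0:3,r1:3,r2:4,r3:4,r4:Mul1,r5:2
cycle 19: - // r0:3,r1:3,r2:4,r3:4,r4:Mul1,r5:2
cycle 20: CDB Mul1=18 // r0:3,r1:3,r2:4,r3:4,r4:18,r5:2

STATUS = VALUE 3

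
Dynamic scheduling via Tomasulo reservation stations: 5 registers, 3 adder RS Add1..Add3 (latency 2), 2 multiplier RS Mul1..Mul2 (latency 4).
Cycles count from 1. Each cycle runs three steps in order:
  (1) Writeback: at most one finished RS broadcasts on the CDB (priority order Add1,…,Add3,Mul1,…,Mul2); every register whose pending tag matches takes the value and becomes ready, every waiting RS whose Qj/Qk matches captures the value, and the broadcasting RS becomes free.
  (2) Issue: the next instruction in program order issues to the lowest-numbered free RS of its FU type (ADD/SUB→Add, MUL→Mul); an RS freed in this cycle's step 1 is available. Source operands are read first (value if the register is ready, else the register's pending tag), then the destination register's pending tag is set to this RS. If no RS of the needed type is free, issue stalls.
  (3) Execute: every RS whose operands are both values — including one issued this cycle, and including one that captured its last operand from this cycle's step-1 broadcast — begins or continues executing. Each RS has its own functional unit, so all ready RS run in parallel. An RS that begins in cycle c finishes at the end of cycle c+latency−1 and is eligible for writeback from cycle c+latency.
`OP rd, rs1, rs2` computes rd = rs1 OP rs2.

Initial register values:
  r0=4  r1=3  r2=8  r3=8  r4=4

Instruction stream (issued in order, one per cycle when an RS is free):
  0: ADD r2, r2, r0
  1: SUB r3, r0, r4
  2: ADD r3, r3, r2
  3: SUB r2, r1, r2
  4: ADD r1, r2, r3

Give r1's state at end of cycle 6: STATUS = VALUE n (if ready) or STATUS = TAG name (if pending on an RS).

STATUS = TAG Add3

  c1: issue ADD r2<-Add1  regs: r0:4,r1:3,r2:Add1,r3:8,r4:4
  c2: issue SUB r3<-Add2  regs: r0:4,r1:3,r2:Add1,r3:Add2,r4:4
  c3: CDB Add1=12; issue ADD r3<-Add1  regs: r0:4,r1:3,r2:12,r3:Add1,r4:4
  c4: CDB Add2=0; issue SUB r2<-Add2  regs: r0:4,r1:3,r2:Add2,r3:Add1,r4:4
  c5: issue ADD r1<-Add3  regs: r0:4,r1:Add3,r2:Add2,r3:Add1,r4:4
  c6: CDB Add1=12  regs: r0:4,r1:Add3,r2:Add2,r3:12,r4:4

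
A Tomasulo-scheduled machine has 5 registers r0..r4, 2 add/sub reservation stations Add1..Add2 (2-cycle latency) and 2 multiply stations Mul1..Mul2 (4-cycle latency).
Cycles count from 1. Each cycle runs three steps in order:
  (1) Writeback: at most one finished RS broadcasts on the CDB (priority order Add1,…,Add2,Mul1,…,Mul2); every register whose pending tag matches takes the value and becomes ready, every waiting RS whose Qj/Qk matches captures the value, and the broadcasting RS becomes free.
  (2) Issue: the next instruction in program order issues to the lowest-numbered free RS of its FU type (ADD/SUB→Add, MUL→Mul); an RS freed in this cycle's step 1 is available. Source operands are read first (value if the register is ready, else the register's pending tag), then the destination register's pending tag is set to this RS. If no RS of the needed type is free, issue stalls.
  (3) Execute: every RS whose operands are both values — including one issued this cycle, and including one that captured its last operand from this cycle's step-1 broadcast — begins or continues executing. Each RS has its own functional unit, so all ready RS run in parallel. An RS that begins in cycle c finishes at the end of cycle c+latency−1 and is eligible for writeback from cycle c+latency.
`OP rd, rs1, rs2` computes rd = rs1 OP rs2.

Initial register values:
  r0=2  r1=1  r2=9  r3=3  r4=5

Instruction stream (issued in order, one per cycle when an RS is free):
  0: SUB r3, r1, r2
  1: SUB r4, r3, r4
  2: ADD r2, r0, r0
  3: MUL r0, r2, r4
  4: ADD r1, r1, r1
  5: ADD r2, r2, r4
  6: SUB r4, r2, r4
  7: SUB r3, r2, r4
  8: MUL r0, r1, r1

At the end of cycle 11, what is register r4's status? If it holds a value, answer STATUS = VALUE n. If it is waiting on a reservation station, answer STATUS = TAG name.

STATUS = VALUE 4

c1: issue SUB r3<-Add1 | r0:2,r1:1,r2:9,r3:Add1,r4:5
c2: issue SUB r4<-Add2 | r0:2,r1:1,r2:9,r3:Add1,r4:Add2
c3: CDB Add1=-8; issue ADD r2<-Add1 | r0:2,r1:1,r2:Add1,r3:-8,r4:Add2
c4: issue MUL r0<-Mul1 | r0:Mul1,r1:1,r2:Add1,r3:-8,r4:Add2
c5: CDB Add1=4; issue ADD r1<-Add1 | r0:Mul1,r1:Add1,r2:4,r3:-8,r4:Add2
c6: CDB Add2=-13; issue ADD r2<-Add2 | r0:Mul1,r1:Add1,r2:Add2,r3:-8,r4:-13
c7: CDB Add1=2; issue SUB r4<-Add1 | r0:Mul1,r1:2,r2:Add2,r3:-8,r4:Add1
c8: CDB Add2=-9; issue SUB r3<-Add2 | r0:Mul1,r1:2,r2:-9,r3:Add2,r4:Add1
c9: issue MUL r0<-Mul2 | r0:Mul2,r1:2,r2:-9,r3:Add2,r4:Add1
c10: CDB Add1=4 | r0:Mul2,r1:2,r2:-9,r3:Add2,r4:4
c11: CDB Mul1=-52 | r0:Mul2,r1:2,r2:-9,r3:Add2,r4:4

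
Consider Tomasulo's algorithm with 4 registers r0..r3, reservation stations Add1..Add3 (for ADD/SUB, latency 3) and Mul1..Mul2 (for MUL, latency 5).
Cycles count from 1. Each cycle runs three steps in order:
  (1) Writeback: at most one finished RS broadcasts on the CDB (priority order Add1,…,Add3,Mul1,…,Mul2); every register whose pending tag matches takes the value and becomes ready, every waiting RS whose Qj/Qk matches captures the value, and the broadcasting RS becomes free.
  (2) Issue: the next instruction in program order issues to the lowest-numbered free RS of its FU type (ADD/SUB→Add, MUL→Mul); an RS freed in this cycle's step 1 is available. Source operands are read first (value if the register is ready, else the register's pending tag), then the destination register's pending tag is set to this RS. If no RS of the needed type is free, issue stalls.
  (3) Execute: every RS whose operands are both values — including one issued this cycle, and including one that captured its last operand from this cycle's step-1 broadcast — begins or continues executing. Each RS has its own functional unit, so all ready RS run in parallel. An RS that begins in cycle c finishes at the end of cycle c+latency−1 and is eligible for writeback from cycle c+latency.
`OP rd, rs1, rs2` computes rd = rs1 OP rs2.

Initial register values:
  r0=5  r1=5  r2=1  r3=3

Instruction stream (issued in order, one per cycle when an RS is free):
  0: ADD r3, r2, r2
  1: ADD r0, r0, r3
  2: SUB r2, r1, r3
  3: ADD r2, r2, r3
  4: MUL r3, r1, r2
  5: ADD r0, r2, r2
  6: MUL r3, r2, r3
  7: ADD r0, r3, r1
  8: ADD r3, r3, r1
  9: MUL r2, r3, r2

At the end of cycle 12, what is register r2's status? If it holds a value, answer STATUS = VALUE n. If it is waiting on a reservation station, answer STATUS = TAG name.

cycle 1: issue ADD r3<-Add1 // r0:5,r1:5,r2:1,r3:Add1
cycle 2: issue ADD r0<-Add2 // r0:Add2,r1:5,r2:1,r3:Add1
cycle 3: issue SUB r2<-Add3 // r0:Add2,r1:5,r2:Add3,r3:Add1
cycle 4: CDB Add1=2; issue ADD r2<-Add1 // r0:Add2,r1:5,r2:Add1,r3:2
cycle 5: issue MUL r3<-Mul1 // r0:Add2,r1:5,r2:Add1,r3:Mul1
cycle 6: stall // r0:Add2,r1:5,r2:Add1,r3:Mul1
cycle 7: CDB Add2=7; issue ADD r0<-Add2 // r0:Add2,r1:5,r2:Add1,r3:Mul1
cycle 8: CDB Add3=3; issue MUL r3<-Mul2 // r0:Add2,r1:5,r2:Add1,r3:Mul2
cycle 9: issue ADD r0<-Add3 // r0:Add3,r1:5,r2:Add1,r3:Mul2
cycle 10: stall // r0:Add3,r1:5,r2:Add1,r3:Mul2
cycle 11: CDB Add1=5; issue ADD r3<-Add1 // r0:Add3,r1:5,r2:5,r3:Add1
cycle 12: stall // r0:Add3,r1:5,r2:5,r3:Add1

STATUS = VALUE 5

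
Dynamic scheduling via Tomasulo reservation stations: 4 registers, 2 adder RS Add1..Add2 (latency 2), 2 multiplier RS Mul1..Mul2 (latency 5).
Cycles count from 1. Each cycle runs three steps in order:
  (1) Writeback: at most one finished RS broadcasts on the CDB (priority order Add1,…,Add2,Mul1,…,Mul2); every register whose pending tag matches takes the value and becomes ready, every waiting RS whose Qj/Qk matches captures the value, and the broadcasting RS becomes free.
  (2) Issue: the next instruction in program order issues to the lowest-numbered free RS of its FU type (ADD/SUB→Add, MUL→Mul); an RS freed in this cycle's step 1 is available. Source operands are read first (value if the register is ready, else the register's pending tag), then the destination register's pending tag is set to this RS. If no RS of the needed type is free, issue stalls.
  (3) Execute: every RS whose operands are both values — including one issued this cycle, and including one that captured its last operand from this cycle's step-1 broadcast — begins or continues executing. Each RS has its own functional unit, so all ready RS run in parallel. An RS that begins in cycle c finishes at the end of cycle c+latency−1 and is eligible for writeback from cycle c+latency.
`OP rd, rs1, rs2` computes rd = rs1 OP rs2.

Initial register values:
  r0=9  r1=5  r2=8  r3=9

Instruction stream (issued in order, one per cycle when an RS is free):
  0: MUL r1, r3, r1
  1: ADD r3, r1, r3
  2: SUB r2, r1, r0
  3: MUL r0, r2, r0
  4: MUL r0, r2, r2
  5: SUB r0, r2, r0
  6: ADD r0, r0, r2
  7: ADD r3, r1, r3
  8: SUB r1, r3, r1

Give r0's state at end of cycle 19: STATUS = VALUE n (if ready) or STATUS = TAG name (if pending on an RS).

STATUS = VALUE -1224

c1: issue MUL r1<-Mul1 | r0:9,r1:Mul1,r2:8,r3:9
c2: issue ADD r3<-Add1 | r0:9,r1:Mul1,r2:8,r3:Add1
c3: issue SUB r2<-Add2 | r0:9,r1:Mul1,r2:Add2,r3:Add1
c4: issue MUL r0<-Mul2 | r0:Mul2,r1:Mul1,r2:Add2,r3:Add1
c5: stall | r0:Mul2,r1:Mul1,r2:Add2,r3:Add1
c6: CDB Mul1=45; issue MUL r0<-Mul1 | r0:Mul1,r1:45,r2:Add2,r3:Add1
c7: stall | r0:Mul1,r1:45,r2:Add2,r3:Add1
c8: CDB Add1=54; issue SUB r0<-Add1 | r0:Add1,r1:45,r2:Add2,r3:54
c9: CDB Add2=36; issue ADD r0<-Add2 | r0:Add2,r1:45,r2:36,r3:54
c10: stall | r0:Add2,r1:45,r2:36,r3:54
c11: stall | r0:Add2,r1:45,r2:36,r3:54
c12: stall | r0:Add2,r1:45,r2:36,r3:54
c13: stall | r0:Add2,r1:45,r2:36,r3:54
c14: CDB Mul1=1296; stall | r0:Add2,r1:45,r2:36,r3:54
c15: CDB Mul2=324; stall | r0:Add2,r1:45,r2:36,r3:54
c16: CDB Add1=-1260; issue ADD r3<-Add1 | r0:Add2,r1:45,r2:36,r3:Add1
c17: stall | r0:Add2,r1:45,r2:36,r3:Add1
c18: CDB Add1=99; issue SUB r1<-Add1 | r0:Add2,r1:Add1,r2:36,r3:99
c19: CDB Add2=-1224 | r0:-1224,r1:Add1,r2:36,r3:99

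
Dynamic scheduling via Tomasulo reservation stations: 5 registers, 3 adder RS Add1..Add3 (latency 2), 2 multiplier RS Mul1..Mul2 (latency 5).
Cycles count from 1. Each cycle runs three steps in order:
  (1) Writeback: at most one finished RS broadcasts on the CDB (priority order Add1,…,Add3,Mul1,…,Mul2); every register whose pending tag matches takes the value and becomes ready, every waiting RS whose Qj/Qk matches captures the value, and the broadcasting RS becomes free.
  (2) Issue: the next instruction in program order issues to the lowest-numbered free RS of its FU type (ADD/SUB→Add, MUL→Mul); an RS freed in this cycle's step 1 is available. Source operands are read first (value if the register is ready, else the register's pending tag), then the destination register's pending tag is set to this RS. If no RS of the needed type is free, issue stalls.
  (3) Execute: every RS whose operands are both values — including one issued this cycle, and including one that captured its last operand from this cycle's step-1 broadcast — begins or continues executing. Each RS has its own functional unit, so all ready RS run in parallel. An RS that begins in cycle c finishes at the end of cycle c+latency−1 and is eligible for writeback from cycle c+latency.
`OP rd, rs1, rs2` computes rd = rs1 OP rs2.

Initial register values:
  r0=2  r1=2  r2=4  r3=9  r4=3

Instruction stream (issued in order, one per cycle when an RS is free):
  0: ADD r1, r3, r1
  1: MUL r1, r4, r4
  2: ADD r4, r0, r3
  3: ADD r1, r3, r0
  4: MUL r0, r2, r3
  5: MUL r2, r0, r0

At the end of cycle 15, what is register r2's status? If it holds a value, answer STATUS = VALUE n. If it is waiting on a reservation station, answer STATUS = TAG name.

STATUS = VALUE 1296

c1: issue ADD r1<-Add1 | r0:2,r1:Add1,r2:4,r3:9,r4:3
c2: issue MUL r1<-Mul1 | r0:2,r1:Mul1,r2:4,r3:9,r4:3
c3: CDB Add1=11; issue ADD r4<-Add1 | r0:2,r1:Mul1,r2:4,r3:9,r4:Add1
c4: issue ADD r1<-Add2 | r0:2,r1:Add2,r2:4,r3:9,r4:Add1
c5: CDB Add1=11; issue MUL r0<-Mul2 | r0:Mul2,r1:Add2,r2:4,r3:9,r4:11
c6: CDB Add2=11; stall | r0:Mul2,r1:11,r2:4,r3:9,r4:11
c7: CDB Mul1=9; issue MUL r2<-Mul1 | r0:Mul2,r1:11,r2:Mul1,r3:9,r4:11
c8: - | r0:Mul2,r1:11,r2:Mul1,r3:9,r4:11
c9: - | r0:Mul2,r1:11,r2:Mul1,r3:9,r4:11
c10: CDB Mul2=36 | r0:36,r1:11,r2:Mul1,r3:9,r4:11
c11: - | r0:36,r1:11,r2:Mul1,r3:9,r4:11
c12: - | r0:36,r1:11,r2:Mul1,r3:9,r4:11
c13: - | r0:36,r1:11,r2:Mul1,r3:9,r4:11
c14: - | r0:36,r1:11,r2:Mul1,r3:9,r4:11
c15: CDB Mul1=1296 | r0:36,r1:11,r2:1296,r3:9,r4:11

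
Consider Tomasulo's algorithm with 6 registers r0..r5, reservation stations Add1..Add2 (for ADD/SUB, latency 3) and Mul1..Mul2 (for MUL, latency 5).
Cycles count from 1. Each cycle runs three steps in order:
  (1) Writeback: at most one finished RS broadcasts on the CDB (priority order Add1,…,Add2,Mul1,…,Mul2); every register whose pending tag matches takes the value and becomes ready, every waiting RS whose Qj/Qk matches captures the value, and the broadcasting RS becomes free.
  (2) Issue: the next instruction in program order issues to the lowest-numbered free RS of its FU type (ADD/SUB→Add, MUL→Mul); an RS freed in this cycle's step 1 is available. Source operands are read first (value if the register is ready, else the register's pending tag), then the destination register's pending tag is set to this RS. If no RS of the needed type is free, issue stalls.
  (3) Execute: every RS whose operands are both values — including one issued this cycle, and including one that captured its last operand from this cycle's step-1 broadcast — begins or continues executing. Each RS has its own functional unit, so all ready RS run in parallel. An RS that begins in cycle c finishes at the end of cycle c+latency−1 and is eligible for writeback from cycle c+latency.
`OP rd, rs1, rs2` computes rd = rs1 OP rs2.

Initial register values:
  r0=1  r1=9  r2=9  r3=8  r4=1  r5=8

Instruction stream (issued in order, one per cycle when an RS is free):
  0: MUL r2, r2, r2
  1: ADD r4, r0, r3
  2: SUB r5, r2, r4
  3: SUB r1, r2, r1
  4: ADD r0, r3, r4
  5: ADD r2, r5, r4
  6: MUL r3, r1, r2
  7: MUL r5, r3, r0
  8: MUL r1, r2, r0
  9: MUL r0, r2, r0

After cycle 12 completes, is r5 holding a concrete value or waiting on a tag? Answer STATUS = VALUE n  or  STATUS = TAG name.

STATUS = TAG Mul2

cycle 1: issue MUL r2<-Mul1 // r0:1,r1:9,r2:Mul1,r3:8,r4:1,r5:8
cycle 2: issue ADD r4<-Add1 // r0:1,r1:9,r2:Mul1,r3:8,r4:Add1,r5:8
cycle 3: issue SUB r5<-Add2 // r0:1,r1:9,r2:Mul1,r3:8,r4:Add1,r5:Add2
cycle 4: stall // r0:1,r1:9,r2:Mul1,r3:8,r4:Add1,r5:Add2
cycle 5: CDB Add1=9; issue SUB r1<-Add1 // r0:1,r1:Add1,r2:Mul1,r3:8,r4:9,r5:Add2
cycle 6: CDB Mul1=81; stall // r0:1,r1:Add1,r2:81,r3:8,r4:9,r5:Add2
cycle 7: stall // r0:1,r1:Add1,r2:81,r3:8,r4:9,r5:Add2
cycle 8: stall // r0:1,r1:Add1,r2:81,r3:8,r4:9,r5:Add2
cycle 9: CDB Add1=72; issue ADD r0<-Add1 // r0:Add1,r1:72,r2:81,r3:8,r4:9,r5:Add2
cycle 10: CDB Add2=72; issue ADD r2<-Add2 // r0:Add1,r1:72,r2:Add2,r3:8,r4:9,r5:72
cycle 11: issue MUL r3<-Mul1 // r0:Add1,r1:72,r2:Add2,r3:Mul1,r4:9,r5:72
cycle 12: CDB Add1=17; issue MUL r5<-Mul2 // r0:17,r1:72,r2:Add2,r3:Mul1,r4:9,r5:Mul2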